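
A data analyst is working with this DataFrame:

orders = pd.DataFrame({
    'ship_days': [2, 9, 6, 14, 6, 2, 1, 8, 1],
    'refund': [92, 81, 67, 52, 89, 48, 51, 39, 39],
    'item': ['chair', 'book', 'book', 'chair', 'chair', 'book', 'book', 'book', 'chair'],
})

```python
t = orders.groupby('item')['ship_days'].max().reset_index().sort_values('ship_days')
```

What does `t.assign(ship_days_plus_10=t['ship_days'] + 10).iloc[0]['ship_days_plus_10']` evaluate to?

group by item, max of ship_days:
item
book      9
chair    14
Name: ship_days, dtype: int64
reset_index():
    item  ship_days
0   book          9
1  chair         14
sort by ship_days:
    item  ship_days
0   book          9
1  chair         14
add column ship_days_plus_10 = t['ship_days'] + 10:
    item  ship_days  ship_days_plus_10
0   book          9                 19
1  chair         14                 24
Taking the value at position 0, column 'ship_days_plus_10' gives 19.

19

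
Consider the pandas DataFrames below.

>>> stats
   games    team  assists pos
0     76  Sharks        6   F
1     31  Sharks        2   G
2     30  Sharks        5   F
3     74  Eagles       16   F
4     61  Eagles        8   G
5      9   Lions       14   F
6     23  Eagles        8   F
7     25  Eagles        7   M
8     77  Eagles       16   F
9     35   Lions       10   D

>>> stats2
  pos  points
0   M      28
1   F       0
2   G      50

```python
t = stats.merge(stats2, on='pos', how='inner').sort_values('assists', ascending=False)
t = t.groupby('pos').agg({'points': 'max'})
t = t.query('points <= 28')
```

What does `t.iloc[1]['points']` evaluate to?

28

merge on 'pos' (how='inner') → 9 rows:
   games    team  assists pos  points
0     76  Sharks        6   F       0
1     31  Sharks        2   G      50
2     30  Sharks        5   F       0
3     74  Eagles       16   F       0
4     61  Eagles        8   G      50
5      9   Lions       14   F       0
6     23  Eagles        8   F       0
7     25  Eagles        7   M      28
8     77  Eagles       16   F       0
sort by assists descending:
   games    team  assists pos  points
3     74  Eagles       16   F       0
8     77  Eagles       16   F       0
5      9   Lions       14   F       0
4     61  Eagles        8   G      50
6     23  Eagles        8   F       0
7     25  Eagles        7   M      28
0     76  Sharks        6   F       0
2     30  Sharks        5   F       0
1     31  Sharks        2   G      50
group by pos, max of points:
     points
pos        
F         0
G        50
M        28
filter rows where points <= 28:
     points
pos        
F         0
M        28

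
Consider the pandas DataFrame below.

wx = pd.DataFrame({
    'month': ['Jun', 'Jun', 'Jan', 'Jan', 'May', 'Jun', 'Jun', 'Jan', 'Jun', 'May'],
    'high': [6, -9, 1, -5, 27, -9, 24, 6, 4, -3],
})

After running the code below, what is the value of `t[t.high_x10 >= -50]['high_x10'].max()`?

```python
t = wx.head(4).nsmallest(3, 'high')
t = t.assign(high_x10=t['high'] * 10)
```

10

take first 4 rows:
  month  high
0   Jun     6
1   Jun    -9
2   Jan     1
3   Jan    -5
take 3 rows with smallest high:
  month  high
1   Jun    -9
3   Jan    -5
2   Jan     1
add column high_x10 = t['high'] * 10:
  month  high  high_x10
1   Jun    -9       -90
3   Jan    -5       -50
2   Jan     1        10
filter rows where high_x10 >= -50:
  month  high  high_x10
3   Jan    -5       -50
2   Jan     1        10
Taking the max of column 'high_x10' gives 10.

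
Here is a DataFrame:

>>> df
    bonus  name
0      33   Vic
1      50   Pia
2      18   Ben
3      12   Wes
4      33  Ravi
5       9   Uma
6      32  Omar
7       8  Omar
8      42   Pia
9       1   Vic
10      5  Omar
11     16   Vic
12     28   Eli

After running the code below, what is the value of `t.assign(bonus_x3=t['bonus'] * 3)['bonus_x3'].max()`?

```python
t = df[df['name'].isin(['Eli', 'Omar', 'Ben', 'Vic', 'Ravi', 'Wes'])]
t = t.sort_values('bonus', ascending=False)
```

filter rows where name in ['Eli', 'Omar', 'Ben', 'Vic', 'Ravi', 'Wes']:
    bonus  name
0      33   Vic
2      18   Ben
3      12   Wes
4      33  Ravi
6      32  Omar
7       8  Omar
9       1   Vic
10      5  Omar
11     16   Vic
12     28   Eli
sort by bonus descending:
    bonus  name
0      33   Vic
4      33  Ravi
6      32  Omar
12     28   Eli
2      18   Ben
11     16   Vic
3      12   Wes
7       8  Omar
10      5  Omar
9       1   Vic
add column bonus_x3 = t['bonus'] * 3:
    bonus  name  bonus_x3
0      33   Vic        99
4      33  Ravi        99
6      32  Omar        96
12     28   Eli        84
2      18   Ben        54
11     16   Vic        48
3      12   Wes        36
7       8  Omar        24
10      5  Omar        15
9       1   Vic         3
So max() = 99.

99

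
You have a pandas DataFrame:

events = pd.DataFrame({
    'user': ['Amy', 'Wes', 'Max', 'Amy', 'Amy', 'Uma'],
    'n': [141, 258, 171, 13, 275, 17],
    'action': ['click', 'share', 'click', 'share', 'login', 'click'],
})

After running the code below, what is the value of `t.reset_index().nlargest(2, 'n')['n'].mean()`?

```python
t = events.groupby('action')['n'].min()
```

146.0

group by action, min of n:
action
click     17
login    275
share     13
Name: n, dtype: int64
reset_index():
  action    n
0  click   17
1  login  275
2  share   13
take 2 rows with largest n:
  action    n
1  login  275
0  click   17
Hence 146.0.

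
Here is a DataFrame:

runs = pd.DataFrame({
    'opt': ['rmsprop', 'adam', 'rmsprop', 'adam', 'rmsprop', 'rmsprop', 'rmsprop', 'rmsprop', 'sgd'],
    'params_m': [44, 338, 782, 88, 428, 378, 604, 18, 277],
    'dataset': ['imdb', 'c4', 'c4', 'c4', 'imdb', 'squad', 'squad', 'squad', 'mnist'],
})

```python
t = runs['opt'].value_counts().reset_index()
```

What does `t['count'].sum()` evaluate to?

value_counts of opt:
opt
rmsprop    6
adam       2
sgd        1
Name: count, dtype: int64
reset_index():
       opt  count
0  rmsprop      6
1     adam      2
2      sgd      1
Finally, sum of column 'count' = 9.

9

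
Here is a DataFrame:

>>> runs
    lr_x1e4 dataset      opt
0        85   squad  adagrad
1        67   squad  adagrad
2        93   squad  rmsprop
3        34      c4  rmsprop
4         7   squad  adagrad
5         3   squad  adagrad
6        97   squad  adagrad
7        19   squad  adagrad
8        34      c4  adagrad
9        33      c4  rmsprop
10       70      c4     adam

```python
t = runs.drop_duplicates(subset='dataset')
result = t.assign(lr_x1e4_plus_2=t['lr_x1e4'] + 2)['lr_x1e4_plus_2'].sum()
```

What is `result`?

123

drop duplicate dataset (keep=first):
   lr_x1e4 dataset      opt
0       85   squad  adagrad
3       34      c4  rmsprop
add column lr_x1e4_plus_2 = t['lr_x1e4'] + 2:
   lr_x1e4 dataset      opt  lr_x1e4_plus_2
0       85   squad  adagrad              87
3       34      c4  rmsprop              36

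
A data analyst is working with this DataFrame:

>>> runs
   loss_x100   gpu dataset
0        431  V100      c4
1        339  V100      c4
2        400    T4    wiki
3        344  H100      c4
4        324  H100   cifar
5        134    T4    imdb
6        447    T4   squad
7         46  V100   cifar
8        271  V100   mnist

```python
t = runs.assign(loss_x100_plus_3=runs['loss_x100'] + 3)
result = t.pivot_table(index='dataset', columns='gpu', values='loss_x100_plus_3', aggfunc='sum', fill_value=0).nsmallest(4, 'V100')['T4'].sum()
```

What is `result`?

990

add column loss_x100_plus_3 = runs['loss_x100'] + 3:
   loss_x100   gpu dataset  loss_x100_plus_3
0        431  V100      c4               434
1        339  V100      c4               342
2        400    T4    wiki               403
3        344  H100      c4               347
4        324  H100   cifar               327
5        134    T4    imdb               137
6        447    T4   squad               450
7         46  V100   cifar                49
8        271  V100   mnist               274
pivot: rows=dataset, cols=gpu, sum(loss_x100_plus_3):
gpu      H100   T4  V100
dataset                 
c4        347    0   776
cifar     327    0    49
imdb        0  137     0
mnist       0    0   274
squad       0  450     0
wiki        0  403     0
take 4 rows with smallest V100:
gpu      H100   T4  V100
dataset                 
imdb        0  137     0
squad       0  450     0
wiki        0  403     0
cifar     327    0    49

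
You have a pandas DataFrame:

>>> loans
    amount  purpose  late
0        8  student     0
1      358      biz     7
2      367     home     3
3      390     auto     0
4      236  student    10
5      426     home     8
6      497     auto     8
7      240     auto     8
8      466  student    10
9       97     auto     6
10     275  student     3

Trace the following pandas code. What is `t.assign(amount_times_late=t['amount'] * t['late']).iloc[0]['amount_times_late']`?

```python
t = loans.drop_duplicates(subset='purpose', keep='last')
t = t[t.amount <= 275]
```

drop duplicate purpose (keep=last):
    amount  purpose  late
1      358      biz     7
5      426     home     8
9       97     auto     6
10     275  student     3
filter rows where amount <= 275:
    amount  purpose  late
9       97     auto     6
10     275  student     3
add column amount_times_late = t['amount'] * t['late']:
    amount  purpose  late  amount_times_late
9       97     auto     6                582
10     275  student     3                825

582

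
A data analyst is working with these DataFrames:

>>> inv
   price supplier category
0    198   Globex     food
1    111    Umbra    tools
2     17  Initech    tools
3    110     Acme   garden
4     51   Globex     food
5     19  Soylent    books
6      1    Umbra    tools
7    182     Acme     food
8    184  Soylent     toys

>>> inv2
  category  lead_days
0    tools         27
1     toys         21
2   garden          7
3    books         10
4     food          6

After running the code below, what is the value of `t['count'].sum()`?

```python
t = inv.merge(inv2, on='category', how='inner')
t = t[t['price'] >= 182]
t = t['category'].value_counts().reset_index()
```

3

merge on 'category' (how='inner') → 9 rows:
   price supplier category  lead_days
0    198   Globex     food          6
1    111    Umbra    tools         27
2     17  Initech    tools         27
3    110     Acme   garden          7
4     51   Globex     food          6
5     19  Soylent    books         10
6      1    Umbra    tools         27
7    182     Acme     food          6
8    184  Soylent     toys         21
filter rows where price >= 182:
   price supplier category  lead_days
0    198   Globex     food          6
7    182     Acme     food          6
8    184  Soylent     toys         21
value_counts of category:
category
food    2
toys    1
Name: count, dtype: int64
reset_index():
  category  count
0     food      2
1     toys      1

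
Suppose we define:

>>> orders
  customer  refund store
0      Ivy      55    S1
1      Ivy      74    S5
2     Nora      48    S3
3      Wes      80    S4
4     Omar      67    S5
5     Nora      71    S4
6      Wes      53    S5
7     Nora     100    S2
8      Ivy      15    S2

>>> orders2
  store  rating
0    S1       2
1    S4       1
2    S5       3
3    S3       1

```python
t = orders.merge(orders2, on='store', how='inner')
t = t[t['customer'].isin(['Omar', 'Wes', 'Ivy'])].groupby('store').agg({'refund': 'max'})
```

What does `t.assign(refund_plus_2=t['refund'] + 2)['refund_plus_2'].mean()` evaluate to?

71.6666666667

merge on 'store' (how='inner') → 7 rows:
  customer  refund store  rating
0      Ivy      55    S1       2
1      Ivy      74    S5       3
2     Nora      48    S3       1
3      Wes      80    S4       1
4     Omar      67    S5       3
5     Nora      71    S4       1
6      Wes      53    S5       3
filter rows where customer in ['Omar', 'Wes', 'Ivy']:
  customer  refund store  rating
0      Ivy      55    S1       2
1      Ivy      74    S5       3
3      Wes      80    S4       1
4     Omar      67    S5       3
6      Wes      53    S5       3
group by store, max of refund:
       refund
store        
S1         55
S4         80
S5         74
add column refund_plus_2 = t['refund'] + 2:
       refund  refund_plus_2
store                       
S1         55             57
S4         80             82
S5         74             76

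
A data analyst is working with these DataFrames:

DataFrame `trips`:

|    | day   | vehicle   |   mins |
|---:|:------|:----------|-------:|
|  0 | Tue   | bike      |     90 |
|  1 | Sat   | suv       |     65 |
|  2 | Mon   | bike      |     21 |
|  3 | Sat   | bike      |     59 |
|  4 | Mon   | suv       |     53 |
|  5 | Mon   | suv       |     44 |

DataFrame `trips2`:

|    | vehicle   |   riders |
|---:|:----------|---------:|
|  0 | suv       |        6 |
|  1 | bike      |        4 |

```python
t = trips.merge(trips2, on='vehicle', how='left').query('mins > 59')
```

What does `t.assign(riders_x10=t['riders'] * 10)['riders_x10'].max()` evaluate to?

60

merge on 'vehicle' (how='left') → 6 rows:
   day vehicle  mins  riders
0  Tue    bike    90       4
1  Sat     suv    65       6
2  Mon    bike    21       4
3  Sat    bike    59       4
4  Mon     suv    53       6
5  Mon     suv    44       6
filter rows where mins > 59:
   day vehicle  mins  riders
0  Tue    bike    90       4
1  Sat     suv    65       6
add column riders_x10 = t['riders'] * 10:
   day vehicle  mins  riders  riders_x10
0  Tue    bike    90       4          40
1  Sat     suv    65       6          60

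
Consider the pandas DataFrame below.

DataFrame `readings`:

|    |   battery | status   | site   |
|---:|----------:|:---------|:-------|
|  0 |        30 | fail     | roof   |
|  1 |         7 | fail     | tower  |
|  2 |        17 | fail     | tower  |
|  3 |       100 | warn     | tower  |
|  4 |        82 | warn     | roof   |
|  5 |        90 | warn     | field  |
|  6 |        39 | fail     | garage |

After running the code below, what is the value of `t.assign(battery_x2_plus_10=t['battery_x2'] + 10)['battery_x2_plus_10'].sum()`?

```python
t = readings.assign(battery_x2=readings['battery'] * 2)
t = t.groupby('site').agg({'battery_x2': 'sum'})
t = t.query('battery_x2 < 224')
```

278

add column battery_x2 = readings['battery'] * 2:
   battery status    site  battery_x2
0       30   fail    roof          60
1        7   fail   tower          14
2       17   fail   tower          34
3      100   warn   tower         200
4       82   warn    roof         164
5       90   warn   field         180
6       39   fail  garage          78
group by site, sum of battery_x2:
        battery_x2
site              
field          180
garage          78
roof           224
tower          248
filter rows where battery_x2 < 224:
        battery_x2
site              
field          180
garage          78
add column battery_x2_plus_10 = t['battery_x2'] + 10:
        battery_x2  battery_x2_plus_10
site                                  
field          180                 190
garage          78                  88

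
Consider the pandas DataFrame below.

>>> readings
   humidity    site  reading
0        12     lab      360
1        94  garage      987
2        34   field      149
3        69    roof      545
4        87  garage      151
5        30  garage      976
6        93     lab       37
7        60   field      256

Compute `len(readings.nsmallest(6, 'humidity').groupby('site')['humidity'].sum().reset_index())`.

4

take 6 rows with smallest humidity:
   humidity    site  reading
0        12     lab      360
5        30  garage      976
2        34   field      149
7        60   field      256
3        69    roof      545
4        87  garage      151
group by site, sum of humidity:
site
field      94
garage    117
lab        12
roof       69
Name: humidity, dtype: int64
reset_index():
     site  humidity
0   field        94
1  garage       117
2     lab        12
3    roof        69
The number of rows is 4.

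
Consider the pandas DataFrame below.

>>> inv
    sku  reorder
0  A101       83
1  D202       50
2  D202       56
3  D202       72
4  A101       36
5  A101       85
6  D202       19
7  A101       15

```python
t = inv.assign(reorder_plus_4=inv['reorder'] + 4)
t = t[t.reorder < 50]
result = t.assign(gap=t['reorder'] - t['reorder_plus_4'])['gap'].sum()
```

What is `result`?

-12

add column reorder_plus_4 = inv['reorder'] + 4:
    sku  reorder  reorder_plus_4
0  A101       83              87
1  D202       50              54
2  D202       56              60
3  D202       72              76
4  A101       36              40
5  A101       85              89
6  D202       19              23
7  A101       15              19
filter rows where reorder < 50:
    sku  reorder  reorder_plus_4
4  A101       36              40
6  D202       19              23
7  A101       15              19
add column gap = t['reorder'] - t['reorder_plus_4']:
    sku  reorder  reorder_plus_4  gap
4  A101       36              40   -4
6  D202       19              23   -4
7  A101       15              19   -4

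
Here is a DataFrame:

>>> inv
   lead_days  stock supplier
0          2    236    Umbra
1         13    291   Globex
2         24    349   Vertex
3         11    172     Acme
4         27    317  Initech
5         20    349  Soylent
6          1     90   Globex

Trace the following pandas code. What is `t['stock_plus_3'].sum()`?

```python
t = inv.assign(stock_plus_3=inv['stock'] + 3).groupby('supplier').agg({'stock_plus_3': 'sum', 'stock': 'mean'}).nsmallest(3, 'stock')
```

801

add column stock_plus_3 = inv['stock'] + 3:
   lead_days  stock supplier  stock_plus_3
0          2    236    Umbra           239
1         13    291   Globex           294
2         24    349   Vertex           352
3         11    172     Acme           175
4         27    317  Initech           320
5         20    349  Soylent           352
6          1     90   Globex            93
group by supplier: sum(stock_plus_3), mean(stock):
          stock_plus_3  stock
supplier                     
Acme               175  172.0
Globex             387  190.5
Initech            320  317.0
Soylent            352  349.0
Umbra              239  236.0
Vertex             352  349.0
take 3 rows with smallest stock:
          stock_plus_3  stock
supplier                     
Acme               175  172.0
Globex             387  190.5
Umbra              239  236.0
So sum() = 801.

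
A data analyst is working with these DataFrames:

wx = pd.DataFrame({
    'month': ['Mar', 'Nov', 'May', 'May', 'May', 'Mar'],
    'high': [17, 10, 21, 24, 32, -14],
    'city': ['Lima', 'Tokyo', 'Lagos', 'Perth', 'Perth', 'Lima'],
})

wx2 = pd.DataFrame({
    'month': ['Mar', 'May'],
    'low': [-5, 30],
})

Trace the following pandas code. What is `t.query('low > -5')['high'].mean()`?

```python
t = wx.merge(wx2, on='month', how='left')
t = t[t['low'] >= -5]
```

merge on 'month' (how='left') → 6 rows:
  month  high   city   low
0   Mar    17   Lima  -5.0
1   Nov    10  Tokyo   NaN
2   May    21  Lagos  30.0
3   May    24  Perth  30.0
4   May    32  Perth  30.0
5   Mar   -14   Lima  -5.0
filter rows where low >= -5:
  month  high   city   low
0   Mar    17   Lima  -5.0
2   May    21  Lagos  30.0
3   May    24  Perth  30.0
4   May    32  Perth  30.0
5   Mar   -14   Lima  -5.0
filter rows where low > -5:
  month  high   city   low
2   May    21  Lagos  30.0
3   May    24  Perth  30.0
4   May    32  Perth  30.0

25.6666666667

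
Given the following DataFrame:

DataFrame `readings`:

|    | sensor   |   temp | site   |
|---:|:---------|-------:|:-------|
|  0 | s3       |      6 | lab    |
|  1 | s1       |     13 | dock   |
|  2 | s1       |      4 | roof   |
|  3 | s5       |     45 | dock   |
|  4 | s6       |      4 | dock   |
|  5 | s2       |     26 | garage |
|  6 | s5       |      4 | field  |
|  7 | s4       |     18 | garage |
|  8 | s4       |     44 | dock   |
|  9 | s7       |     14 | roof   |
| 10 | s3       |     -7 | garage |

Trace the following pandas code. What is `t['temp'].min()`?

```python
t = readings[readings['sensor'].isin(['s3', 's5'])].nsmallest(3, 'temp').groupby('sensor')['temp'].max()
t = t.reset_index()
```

4

filter rows where sensor in ['s3', 's5']:
   sensor  temp    site
0      s3     6     lab
3      s5    45    dock
6      s5     4   field
10     s3    -7  garage
take 3 rows with smallest temp:
   sensor  temp    site
10     s3    -7  garage
6      s5     4   field
0      s3     6     lab
group by sensor, max of temp:
sensor
s3    6
s5    4
Name: temp, dtype: int64
reset_index():
  sensor  temp
0     s3     6
1     s5     4
min of column 'temp' → 4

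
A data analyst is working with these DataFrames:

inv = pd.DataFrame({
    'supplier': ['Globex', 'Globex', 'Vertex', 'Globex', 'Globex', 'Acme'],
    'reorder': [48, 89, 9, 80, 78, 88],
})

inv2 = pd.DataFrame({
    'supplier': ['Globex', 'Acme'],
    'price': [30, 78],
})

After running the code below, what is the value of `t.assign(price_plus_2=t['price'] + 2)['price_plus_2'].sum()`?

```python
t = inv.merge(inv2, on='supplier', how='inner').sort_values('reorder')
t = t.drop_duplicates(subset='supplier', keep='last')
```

merge on 'supplier' (how='inner') → 5 rows:
  supplier  reorder  price
0   Globex       48     30
1   Globex       89     30
2   Globex       80     30
3   Globex       78     30
4     Acme       88     78
sort by reorder:
  supplier  reorder  price
0   Globex       48     30
3   Globex       78     30
2   Globex       80     30
4     Acme       88     78
1   Globex       89     30
drop duplicate supplier (keep=last):
  supplier  reorder  price
4     Acme       88     78
1   Globex       89     30
add column price_plus_2 = t['price'] + 2:
  supplier  reorder  price  price_plus_2
4     Acme       88     78            80
1   Globex       89     30            32
Then the sum of column 'price_plus_2': 112

112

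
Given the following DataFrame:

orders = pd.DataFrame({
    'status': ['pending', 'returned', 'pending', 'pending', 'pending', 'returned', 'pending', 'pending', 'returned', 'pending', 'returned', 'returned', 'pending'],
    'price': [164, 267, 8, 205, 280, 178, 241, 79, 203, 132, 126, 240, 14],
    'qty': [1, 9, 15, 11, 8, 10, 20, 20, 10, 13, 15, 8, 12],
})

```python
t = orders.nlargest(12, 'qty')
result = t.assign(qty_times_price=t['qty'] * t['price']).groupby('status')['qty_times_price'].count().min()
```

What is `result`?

take 12 rows with largest qty:
      status  price  qty
6    pending    241   20
7    pending     79   20
2    pending      8   15
10  returned    126   15
9    pending    132   13
12   pending     14   12
3    pending    205   11
5   returned    178   10
8   returned    203   10
1   returned    267    9
4    pending    280    8
11  returned    240    8
add column qty_times_price = t['qty'] * t['price']:
      status  price  qty  qty_times_price
6    pending    241   20             4820
7    pending     79   20             1580
2    pending      8   15              120
10  returned    126   15             1890
9    pending    132   13             1716
12   pending     14   12              168
3    pending    205   11             2255
5   returned    178   10             1780
8   returned    203   10             2030
1   returned    267    9             2403
4    pending    280    8             2240
11  returned    240    8             1920
group by status, count of qty_times_price:
status
pending     7
returned    5
Name: qty_times_price, dtype: int64
Taking the min of the resulting series gives 5.

5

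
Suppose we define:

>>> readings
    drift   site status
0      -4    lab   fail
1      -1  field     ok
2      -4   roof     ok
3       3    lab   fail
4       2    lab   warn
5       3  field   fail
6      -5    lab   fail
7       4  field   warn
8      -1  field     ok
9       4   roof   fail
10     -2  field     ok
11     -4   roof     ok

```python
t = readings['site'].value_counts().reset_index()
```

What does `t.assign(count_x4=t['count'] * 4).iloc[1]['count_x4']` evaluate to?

value_counts of site:
site
field    5
lab      4
roof     3
Name: count, dtype: int64
reset_index():
    site  count
0  field      5
1    lab      4
2   roof      3
add column count_x4 = t['count'] * 4:
    site  count  count_x4
0  field      5        20
1    lab      4        16
2   roof      3        12
Hence 16.

16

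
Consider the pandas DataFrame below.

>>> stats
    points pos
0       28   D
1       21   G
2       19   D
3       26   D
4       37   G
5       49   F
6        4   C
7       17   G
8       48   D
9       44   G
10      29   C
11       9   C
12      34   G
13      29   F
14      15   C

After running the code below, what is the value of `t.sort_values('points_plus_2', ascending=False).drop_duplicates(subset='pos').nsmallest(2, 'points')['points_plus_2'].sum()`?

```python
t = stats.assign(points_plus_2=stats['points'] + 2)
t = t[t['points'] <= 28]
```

add column points_plus_2 = stats['points'] + 2:
    points pos  points_plus_2
0       28   D             30
1       21   G             23
2       19   D             21
3       26   D             28
4       37   G             39
5       49   F             51
6        4   C              6
7       17   G             19
8       48   D             50
9       44   G             46
10      29   C             31
11       9   C             11
12      34   G             36
13      29   F             31
14      15   C             17
filter rows where points <= 28:
    points pos  points_plus_2
0       28   D             30
1       21   G             23
2       19   D             21
3       26   D             28
6        4   C              6
7       17   G             19
11       9   C             11
14      15   C             17
sort by points_plus_2 descending:
    points pos  points_plus_2
0       28   D             30
3       26   D             28
1       21   G             23
2       19   D             21
7       17   G             19
14      15   C             17
11       9   C             11
6        4   C              6
drop duplicate pos (keep=first):
    points pos  points_plus_2
0       28   D             30
1       21   G             23
14      15   C             17
take 2 rows with smallest points:
    points pos  points_plus_2
14      15   C             17
1       21   G             23
So sum() = 40.

40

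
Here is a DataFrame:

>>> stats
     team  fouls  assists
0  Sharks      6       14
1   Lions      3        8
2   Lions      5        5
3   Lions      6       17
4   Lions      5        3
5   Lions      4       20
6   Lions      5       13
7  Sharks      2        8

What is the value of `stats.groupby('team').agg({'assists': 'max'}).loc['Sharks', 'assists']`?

group by team, max of assists:
        assists
team           
Lions        20
Sharks       14

14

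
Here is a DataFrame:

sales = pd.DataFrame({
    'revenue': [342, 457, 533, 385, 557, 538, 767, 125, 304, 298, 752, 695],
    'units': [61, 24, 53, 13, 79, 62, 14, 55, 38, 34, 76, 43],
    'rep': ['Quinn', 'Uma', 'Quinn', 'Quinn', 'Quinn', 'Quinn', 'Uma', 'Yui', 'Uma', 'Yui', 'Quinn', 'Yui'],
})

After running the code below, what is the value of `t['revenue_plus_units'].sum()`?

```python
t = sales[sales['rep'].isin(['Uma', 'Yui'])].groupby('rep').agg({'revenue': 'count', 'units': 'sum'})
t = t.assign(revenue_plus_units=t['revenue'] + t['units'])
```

214

filter rows where rep in ['Uma', 'Yui']:
    revenue  units  rep
1       457     24  Uma
6       767     14  Uma
7       125     55  Yui
8       304     38  Uma
9       298     34  Yui
11      695     43  Yui
group by rep: count(revenue), sum(units):
     revenue  units
rep                
Uma        3     76
Yui        3    132
add column revenue_plus_units = t['revenue'] + t['units']:
     revenue  units  revenue_plus_units
rep                                    
Uma        3     76                  79
Yui        3    132                 135
Hence 214.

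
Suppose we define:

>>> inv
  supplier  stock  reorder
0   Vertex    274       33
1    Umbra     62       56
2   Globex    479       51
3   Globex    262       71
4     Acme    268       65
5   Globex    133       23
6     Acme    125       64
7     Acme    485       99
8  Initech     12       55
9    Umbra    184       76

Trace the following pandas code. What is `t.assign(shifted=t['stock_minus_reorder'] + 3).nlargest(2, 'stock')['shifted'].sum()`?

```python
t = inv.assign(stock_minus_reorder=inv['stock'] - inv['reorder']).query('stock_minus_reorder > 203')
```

add column stock_minus_reorder = inv['stock'] - inv['reorder']:
  supplier  stock  reorder  stock_minus_reorder
0   Vertex    274       33                  241
1    Umbra     62       56                    6
2   Globex    479       51                  428
3   Globex    262       71                  191
4     Acme    268       65                  203
5   Globex    133       23                  110
6     Acme    125       64                   61
7     Acme    485       99                  386
8  Initech     12       55                  -43
9    Umbra    184       76                  108
filter rows where stock_minus_reorder > 203:
  supplier  stock  reorder  stock_minus_reorder
0   Vertex    274       33                  241
2   Globex    479       51                  428
7     Acme    485       99                  386
add column shifted = t['stock_minus_reorder'] + 3:
  supplier  stock  reorder  stock_minus_reorder  shifted
0   Vertex    274       33                  241      244
2   Globex    479       51                  428      431
7     Acme    485       99                  386      389
take 2 rows with largest stock:
  supplier  stock  reorder  stock_minus_reorder  shifted
7     Acme    485       99                  386      389
2   Globex    479       51                  428      431

820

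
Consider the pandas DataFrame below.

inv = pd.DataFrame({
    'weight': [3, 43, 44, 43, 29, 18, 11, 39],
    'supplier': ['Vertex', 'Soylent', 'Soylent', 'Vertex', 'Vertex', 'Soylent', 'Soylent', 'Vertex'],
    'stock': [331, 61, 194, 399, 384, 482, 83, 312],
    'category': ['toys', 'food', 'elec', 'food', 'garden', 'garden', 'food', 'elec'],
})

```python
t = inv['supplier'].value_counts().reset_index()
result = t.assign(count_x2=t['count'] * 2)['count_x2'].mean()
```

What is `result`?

8.0

value_counts of supplier:
supplier
Vertex     4
Soylent    4
Name: count, dtype: int64
reset_index():
  supplier  count
0   Vertex      4
1  Soylent      4
add column count_x2 = t['count'] * 2:
  supplier  count  count_x2
0   Vertex      4         8
1  Soylent      4         8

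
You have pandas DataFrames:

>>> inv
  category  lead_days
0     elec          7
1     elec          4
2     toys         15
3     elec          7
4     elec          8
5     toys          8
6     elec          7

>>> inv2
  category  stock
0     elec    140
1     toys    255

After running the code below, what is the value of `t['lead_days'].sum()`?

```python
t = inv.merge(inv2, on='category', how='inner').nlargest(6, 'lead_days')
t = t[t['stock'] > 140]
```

23

merge on 'category' (how='inner') → 7 rows:
  category  lead_days  stock
0     elec          7    140
1     elec          4    140
2     toys         15    255
3     elec          7    140
4     elec          8    140
5     toys          8    255
6     elec          7    140
take 6 rows with largest lead_days:
  category  lead_days  stock
2     toys         15    255
4     elec          8    140
5     toys          8    255
0     elec          7    140
3     elec          7    140
6     elec          7    140
filter rows where stock > 140:
  category  lead_days  stock
2     toys         15    255
5     toys          8    255
The sum of column 'lead_days' is 23.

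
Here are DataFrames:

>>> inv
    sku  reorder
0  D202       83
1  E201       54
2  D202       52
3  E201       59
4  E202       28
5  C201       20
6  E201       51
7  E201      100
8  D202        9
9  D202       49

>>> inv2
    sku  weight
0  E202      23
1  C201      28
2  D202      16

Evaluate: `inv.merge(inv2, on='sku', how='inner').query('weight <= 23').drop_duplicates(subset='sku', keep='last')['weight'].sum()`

merge on 'sku' (how='inner') → 6 rows:
    sku  reorder  weight
0  D202       83      16
1  D202       52      16
2  E202       28      23
3  C201       20      28
4  D202        9      16
5  D202       49      16
filter rows where weight <= 23:
    sku  reorder  weight
0  D202       83      16
1  D202       52      16
2  E202       28      23
4  D202        9      16
5  D202       49      16
drop duplicate sku (keep=last):
    sku  reorder  weight
2  E202       28      23
5  D202       49      16

39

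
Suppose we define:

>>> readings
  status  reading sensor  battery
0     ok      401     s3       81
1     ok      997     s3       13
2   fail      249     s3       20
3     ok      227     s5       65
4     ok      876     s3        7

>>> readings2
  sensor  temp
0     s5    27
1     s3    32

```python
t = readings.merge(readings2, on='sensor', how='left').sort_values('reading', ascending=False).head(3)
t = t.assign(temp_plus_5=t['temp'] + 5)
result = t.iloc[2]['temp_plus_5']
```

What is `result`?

merge on 'sensor' (how='left') → 5 rows:
  status  reading sensor  battery  temp
0     ok      401     s3       81    32
1     ok      997     s3       13    32
2   fail      249     s3       20    32
3     ok      227     s5       65    27
4     ok      876     s3        7    32
sort by reading descending:
  status  reading sensor  battery  temp
1     ok      997     s3       13    32
4     ok      876     s3        7    32
0     ok      401     s3       81    32
2   fail      249     s3       20    32
3     ok      227     s5       65    27
take first 3 rows:
  status  reading sensor  battery  temp
1     ok      997     s3       13    32
4     ok      876     s3        7    32
0     ok      401     s3       81    32
add column temp_plus_5 = t['temp'] + 5:
  status  reading sensor  battery  temp  temp_plus_5
1     ok      997     s3       13    32           37
4     ok      876     s3        7    32           37
0     ok      401     s3       81    32           37
Hence 37.

37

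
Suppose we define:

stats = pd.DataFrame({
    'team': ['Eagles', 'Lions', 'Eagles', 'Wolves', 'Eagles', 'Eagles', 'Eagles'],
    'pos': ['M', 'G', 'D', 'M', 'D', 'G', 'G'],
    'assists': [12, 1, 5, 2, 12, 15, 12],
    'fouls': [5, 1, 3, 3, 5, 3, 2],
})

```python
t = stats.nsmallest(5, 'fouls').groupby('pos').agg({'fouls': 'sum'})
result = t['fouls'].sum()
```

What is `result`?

take 5 rows with smallest fouls:
     team pos  assists  fouls
1   Lions   G        1      1
6  Eagles   G       12      2
2  Eagles   D        5      3
3  Wolves   M        2      3
5  Eagles   G       15      3
group by pos, sum of fouls:
     fouls
pos       
D        3
G        6
M        3

12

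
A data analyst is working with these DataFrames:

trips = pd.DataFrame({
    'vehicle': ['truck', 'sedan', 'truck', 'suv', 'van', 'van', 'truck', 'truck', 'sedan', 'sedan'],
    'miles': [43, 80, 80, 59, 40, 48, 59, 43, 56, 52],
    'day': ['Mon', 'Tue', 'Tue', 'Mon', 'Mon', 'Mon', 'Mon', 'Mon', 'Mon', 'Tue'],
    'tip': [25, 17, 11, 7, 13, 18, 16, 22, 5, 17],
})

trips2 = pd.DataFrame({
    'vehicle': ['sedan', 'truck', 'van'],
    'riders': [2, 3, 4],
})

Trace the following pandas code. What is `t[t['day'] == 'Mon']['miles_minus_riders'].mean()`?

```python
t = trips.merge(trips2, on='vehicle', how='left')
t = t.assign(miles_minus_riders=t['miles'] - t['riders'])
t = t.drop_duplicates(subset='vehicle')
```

merge on 'vehicle' (how='left') → 10 rows:
  vehicle  miles  day  tip  riders
0   truck     43  Mon   25     3.0
1   sedan     80  Tue   17     2.0
2   truck     80  Tue   11     3.0
3     suv     59  Mon    7     NaN
4     van     40  Mon   13     4.0
5     van     48  Mon   18     4.0
6   truck     59  Mon   16     3.0
7   truck     43  Mon   22     3.0
8   sedan     56  Mon    5     2.0
9   sedan     52  Tue   17     2.0
add column miles_minus_riders = t['miles'] - t['riders']:
  vehicle  miles  day  tip  riders  miles_minus_riders
0   truck     43  Mon   25     3.0                40.0
1   sedan     80  Tue   17     2.0                78.0
2   truck     80  Tue   11     3.0                77.0
3     suv     59  Mon    7     NaN                 NaN
4     van     40  Mon   13     4.0                36.0
5     van     48  Mon   18     4.0                44.0
6   truck     59  Mon   16     3.0                56.0
7   truck     43  Mon   22     3.0                40.0
8   sedan     56  Mon    5     2.0                54.0
9   sedan     52  Tue   17     2.0                50.0
drop duplicate vehicle (keep=first):
  vehicle  miles  day  tip  riders  miles_minus_riders
0   truck     43  Mon   25     3.0                40.0
1   sedan     80  Tue   17     2.0                78.0
3     suv     59  Mon    7     NaN                 NaN
4     van     40  Mon   13     4.0                36.0
filter rows where day == 'Mon':
  vehicle  miles  day  tip  riders  miles_minus_riders
0   truck     43  Mon   25     3.0                40.0
3     suv     59  Mon    7     NaN                 NaN
4     van     40  Mon   13     4.0                36.0

38.0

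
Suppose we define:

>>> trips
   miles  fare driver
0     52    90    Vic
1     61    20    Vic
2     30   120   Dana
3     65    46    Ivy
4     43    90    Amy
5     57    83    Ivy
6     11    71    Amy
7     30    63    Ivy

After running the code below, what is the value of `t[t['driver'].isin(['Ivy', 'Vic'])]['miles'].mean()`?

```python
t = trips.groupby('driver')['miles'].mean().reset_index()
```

group by driver, mean of miles:
driver
Amy     27.000000
Dana    30.000000
Ivy     50.666667
Vic     56.500000
Name: miles, dtype: float64
reset_index():
  driver      miles
0    Amy  27.000000
1   Dana  30.000000
2    Ivy  50.666667
3    Vic  56.500000
filter rows where driver in ['Ivy', 'Vic']:
  driver      miles
2    Ivy  50.666667
3    Vic  56.500000

53.5833333333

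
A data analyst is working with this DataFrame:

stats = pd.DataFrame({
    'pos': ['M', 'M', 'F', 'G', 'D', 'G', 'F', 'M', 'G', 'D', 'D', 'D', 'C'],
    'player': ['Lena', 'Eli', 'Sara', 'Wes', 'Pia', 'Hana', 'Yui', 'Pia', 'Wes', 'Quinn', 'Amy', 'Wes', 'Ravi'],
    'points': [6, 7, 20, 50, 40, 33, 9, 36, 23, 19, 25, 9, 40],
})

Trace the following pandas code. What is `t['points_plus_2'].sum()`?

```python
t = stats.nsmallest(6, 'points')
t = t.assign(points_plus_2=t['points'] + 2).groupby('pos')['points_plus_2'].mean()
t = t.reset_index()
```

take 6 rows with smallest points:
   pos player  points
0    M   Lena       6
1    M    Eli       7
6    F    Yui       9
11   D    Wes       9
9    D  Quinn      19
2    F   Sara      20
add column points_plus_2 = t['points'] + 2:
   pos player  points  points_plus_2
0    M   Lena       6              8
1    M    Eli       7              9
6    F    Yui       9             11
11   D    Wes       9             11
9    D  Quinn      19             21
2    F   Sara      20             22
group by pos, mean of points_plus_2:
pos
D    16.0
F    16.5
M     8.5
Name: points_plus_2, dtype: float64
reset_index():
  pos  points_plus_2
0   D           16.0
1   F           16.5
2   M            8.5
Reading off the sum of column 'points_plus_2', we get 41.0.

41.0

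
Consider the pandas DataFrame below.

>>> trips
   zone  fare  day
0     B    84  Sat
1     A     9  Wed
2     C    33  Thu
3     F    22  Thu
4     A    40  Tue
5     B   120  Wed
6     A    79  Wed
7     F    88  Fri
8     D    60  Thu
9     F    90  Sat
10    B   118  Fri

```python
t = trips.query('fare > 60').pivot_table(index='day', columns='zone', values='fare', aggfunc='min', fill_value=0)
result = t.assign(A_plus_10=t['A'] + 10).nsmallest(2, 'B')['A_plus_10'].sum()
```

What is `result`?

filter rows where fare > 60:
   zone  fare  day
0     B    84  Sat
5     B   120  Wed
6     A    79  Wed
7     F    88  Fri
9     F    90  Sat
10    B   118  Fri
pivot: rows=day, cols=zone, min(fare):
zone   A    B   F
day              
Fri    0  118  88
Sat    0   84  90
Wed   79  120   0
add column A_plus_10 = t['A'] + 10:
zone   A    B   F  A_plus_10
day                         
Fri    0  118  88         10
Sat    0   84  90         10
Wed   79  120   0         89
take 2 rows with smallest B:
zone  A    B   F  A_plus_10
day                        
Sat   0   84  90         10
Fri   0  118  88         10

20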